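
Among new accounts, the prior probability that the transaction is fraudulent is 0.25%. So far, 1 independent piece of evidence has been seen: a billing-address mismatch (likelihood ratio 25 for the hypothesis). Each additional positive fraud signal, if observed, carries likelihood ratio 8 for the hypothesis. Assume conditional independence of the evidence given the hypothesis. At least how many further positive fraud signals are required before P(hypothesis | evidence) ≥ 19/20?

Prior odds = 0.0025/0.9975 = 1/399.
Bayes factor of the evidence already in hand = 25.
Odds after that evidence = (1/399) × 25 = 25/399.
Target odds = 0.95/0.05 = 19.
Need 8ⁿ ≥ 19 ÷ (25/399) = 303.24.
8² = 64 falls short of 303.24 but 8³ = 512 reaches it, so n = 3.

3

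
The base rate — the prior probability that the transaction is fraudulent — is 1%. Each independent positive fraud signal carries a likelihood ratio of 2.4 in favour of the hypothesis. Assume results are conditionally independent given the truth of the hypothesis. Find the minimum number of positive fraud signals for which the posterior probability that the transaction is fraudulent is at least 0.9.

8

Prior odds: 0.01 ÷ 0.99 = 1/99.
Likelihood ratio per positive fraud signal = 2.4.
Target posterior odds = 0.9/0.1 = 9.
Need (1/99) × 2.4ⁿ ≥ 9, i.e. 2.4ⁿ ≥ 891.
2.4⁷ = 35831808/78125 falls short of 891 but 2.4⁸ = 429981696/390625 reaches it, so n = 8.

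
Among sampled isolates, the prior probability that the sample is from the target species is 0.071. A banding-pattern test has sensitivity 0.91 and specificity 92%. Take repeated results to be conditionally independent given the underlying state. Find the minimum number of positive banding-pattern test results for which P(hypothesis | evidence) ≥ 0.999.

4

Prior odds = 0.071/0.929 = 71/929.
False-positive rate = 1 − 0.92 = 0.08; likelihood ratio of a positive = 0.91/0.08 = 11.375.
Target posterior odds = 0.999/0.001 = 999.
Require 11.375ⁿ ≥ 999 ÷ (71/929) = 928071/71.
11.375³ = 753571/512 falls short of 928071/71 but 11.375⁴ = 68574961/4096 reaches it, so n = 4.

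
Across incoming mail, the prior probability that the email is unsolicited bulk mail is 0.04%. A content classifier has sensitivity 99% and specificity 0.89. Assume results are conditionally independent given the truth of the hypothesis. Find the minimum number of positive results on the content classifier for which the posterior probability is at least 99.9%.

7

Prior odds: 0.0004 ÷ 0.9996 = 1/2499.
False-positive rate = 1 − 0.89 = 0.11; likelihood ratio of a positive = 0.99/0.11 = 9.
Target odds: 0.999 ÷ 0.001 = 999.
Require 9ⁿ ≥ 999 ÷ (1/2499) = 2496501.
9⁶ = 531441 falls short of 2496501 but 9⁷ = 4782969 reaches it, so n = 7.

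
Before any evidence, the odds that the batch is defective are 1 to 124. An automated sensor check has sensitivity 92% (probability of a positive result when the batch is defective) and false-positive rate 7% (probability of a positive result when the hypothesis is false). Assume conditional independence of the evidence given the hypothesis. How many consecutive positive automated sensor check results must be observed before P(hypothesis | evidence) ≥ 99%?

4

Prior odds = 1/124.
Likelihood ratio of a positive result = 0.92/0.07 = 92/7.
Target odds: 0.99 ÷ 0.01 = 99.
Need (1/124) × (92/7)ⁿ ≥ 99, i.e. (92/7)ⁿ ≥ 12276.
(92/7)³ = 778688/343 falls short of 12276 but (92/7)⁴ = 71639296/2401 reaches it, so n = 4.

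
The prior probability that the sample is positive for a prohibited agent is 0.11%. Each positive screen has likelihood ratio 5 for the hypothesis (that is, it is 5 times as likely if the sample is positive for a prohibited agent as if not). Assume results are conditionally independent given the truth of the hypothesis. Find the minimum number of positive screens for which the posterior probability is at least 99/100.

Prior odds = 0.0011/0.9989 = 11/9989.
Likelihood ratio per positive screen = 5.
Target odds: 0.99 ÷ 0.01 = 99.
Need (11/9989) × 5ⁿ ≥ 99, i.e. 5ⁿ ≥ 89901.
5⁷ = 78125 falls short of 89901 but 5⁸ = 390625 reaches it, so n = 8.

8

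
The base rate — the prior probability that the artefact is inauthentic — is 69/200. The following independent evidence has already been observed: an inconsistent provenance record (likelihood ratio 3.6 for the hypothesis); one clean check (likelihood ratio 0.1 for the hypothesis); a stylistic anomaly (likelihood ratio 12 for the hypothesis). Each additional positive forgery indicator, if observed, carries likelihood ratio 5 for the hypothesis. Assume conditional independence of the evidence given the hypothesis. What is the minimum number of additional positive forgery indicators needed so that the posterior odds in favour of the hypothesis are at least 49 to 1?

2

Prior odds = 0.345/0.655 = 69/131.
Combined Bayes factor of the evidence already in hand = 3.6 × 0.1 × 12 = 4.32.
Odds after that evidence = (69/131) × 4.32 = 7452/3275.
Target odds = 49.
Need 5ⁿ ≥ 49 ÷ (7452/3275) = 160475/7452.
5¹ = 5 falls short of 160475/7452 but 5² = 25 reaches it, so n = 2.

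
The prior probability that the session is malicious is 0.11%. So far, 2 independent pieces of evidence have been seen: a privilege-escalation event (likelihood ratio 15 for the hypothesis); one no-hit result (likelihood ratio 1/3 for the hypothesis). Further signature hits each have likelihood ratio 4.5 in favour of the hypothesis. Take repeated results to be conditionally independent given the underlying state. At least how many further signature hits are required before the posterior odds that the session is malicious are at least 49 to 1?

7

Prior odds = 0.0011/0.9989 = 11/9989.
Combined Bayes factor of the evidence already in hand = 15 × (1/3) = 5.
Odds after that evidence = (11/9989) × 5 = 55/9989.
Target odds = 49.
Need 4.5ⁿ ≥ 49 ÷ (55/9989) = 489461/55.
4.5⁶ = 8303.765625 falls short of 489461/55 but 4.5⁷ = 4782969/128 reaches it, so n = 7.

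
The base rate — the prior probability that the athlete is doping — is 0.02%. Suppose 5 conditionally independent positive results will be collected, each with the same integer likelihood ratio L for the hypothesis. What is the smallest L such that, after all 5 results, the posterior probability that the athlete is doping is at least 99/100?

14

Prior odds = 0.0002/0.9998 = 1/4999.
Target odds = 0.99/0.01 = 99.
Need L⁵ ≥ 99 ÷ (1/4999) = 494901.
13⁵ = 371293 < 494901 ≤ 537824 = 14⁵, so L = 14.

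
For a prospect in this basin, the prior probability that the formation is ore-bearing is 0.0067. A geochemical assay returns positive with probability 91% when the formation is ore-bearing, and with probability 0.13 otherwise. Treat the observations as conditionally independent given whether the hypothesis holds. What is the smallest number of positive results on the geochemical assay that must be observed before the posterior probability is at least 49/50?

Prior odds: 0.0067 ÷ 0.9933 = 67/9933.
Likelihood ratio of a positive result = 0.91/0.13 = 7.
Target posterior odds = 0.98/0.02 = 49.
Need (67/9933) × 7ⁿ ≥ 49, i.e. 7ⁿ ≥ 486717/67.
7⁴ = 2401 falls short of 486717/67 but 7⁵ = 16807 reaches it, so n = 5.

5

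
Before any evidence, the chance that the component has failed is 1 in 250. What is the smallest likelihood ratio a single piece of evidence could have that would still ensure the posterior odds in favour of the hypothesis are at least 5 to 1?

Prior odds = 0.004/0.996 = 1/249.
Target odds = 5.
Required Bayes factor = 5 ÷ (1/249) = 1245.

1245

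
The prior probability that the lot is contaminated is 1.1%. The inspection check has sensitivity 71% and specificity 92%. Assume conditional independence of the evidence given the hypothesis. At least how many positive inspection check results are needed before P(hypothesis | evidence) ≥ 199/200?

5

Prior odds = 0.011/0.989 = 11/989.
False-positive rate = 1 − 0.92 = 0.08; likelihood ratio of a positive = 0.71/0.08 = 8.875.
Target odds: 0.995 ÷ 0.005 = 199.
Require 8.875ⁿ ≥ 199 ÷ (11/989) = 196811/11.
8.875⁴ = 25411681/4096 falls short of 196811/11 but 8.875⁵ ≈55060.7 reaches it, so n = 5.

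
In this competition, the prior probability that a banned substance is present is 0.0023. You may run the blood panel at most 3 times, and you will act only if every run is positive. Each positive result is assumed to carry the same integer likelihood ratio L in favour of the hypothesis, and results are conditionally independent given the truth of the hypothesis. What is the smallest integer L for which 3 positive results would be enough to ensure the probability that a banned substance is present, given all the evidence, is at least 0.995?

Prior odds = 0.0023/0.9977 = 23/9977.
Target odds = 0.995/0.005 = 199.
Need L³ ≥ 199 ÷ (23/9977) = 1985423/23.
44³ = 85184 < 1985423/23 ≤ 91125 = 45³, so L = 45.

45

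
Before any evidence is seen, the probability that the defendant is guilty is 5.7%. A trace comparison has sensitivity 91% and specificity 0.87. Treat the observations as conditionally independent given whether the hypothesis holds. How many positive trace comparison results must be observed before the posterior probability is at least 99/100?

Prior odds: 0.057 ÷ 0.943 = 57/943.
False-positive rate = 1 − 0.87 = 0.13; likelihood ratio of a positive = 0.91/0.13 = 7.
Target odds: 0.99 ÷ 0.01 = 99.
Need (57/943) × 7ⁿ ≥ 99, i.e. 7ⁿ ≥ 31119/19.
7³ = 343 falls short of 31119/19 but 7⁴ = 2401 reaches it, so n = 4.

4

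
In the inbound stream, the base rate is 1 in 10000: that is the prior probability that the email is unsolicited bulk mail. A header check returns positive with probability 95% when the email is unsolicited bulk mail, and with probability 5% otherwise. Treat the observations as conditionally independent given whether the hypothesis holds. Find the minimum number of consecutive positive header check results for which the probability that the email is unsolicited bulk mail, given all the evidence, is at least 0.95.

5

Prior odds: 0.0001 ÷ 0.9999 = 1/9999.
Likelihood ratio of a positive result = 0.95/0.05 = 19.
Target posterior odds = 0.95/0.05 = 19.
Need (1/9999) × 19ⁿ ≥ 19, i.e. 19ⁿ ≥ 189981.
19⁴ = 130321 falls short of 189981 but 19⁵ = 2476099 reaches it, so n = 5.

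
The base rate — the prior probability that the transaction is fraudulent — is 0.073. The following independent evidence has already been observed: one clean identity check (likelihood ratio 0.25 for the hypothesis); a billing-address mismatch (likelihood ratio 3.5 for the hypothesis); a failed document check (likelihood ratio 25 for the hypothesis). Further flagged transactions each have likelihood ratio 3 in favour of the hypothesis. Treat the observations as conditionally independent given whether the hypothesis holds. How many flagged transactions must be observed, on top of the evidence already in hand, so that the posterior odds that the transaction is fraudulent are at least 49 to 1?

4

Prior odds = 0.073/0.927 = 73/927.
Combined Bayes factor of the evidence already in hand = 0.25 × 3.5 × 25 = 21.875.
Odds after that evidence = (73/927) × 21.875 = 12775/7416.
Target odds = 49.
Need 3ⁿ ≥ 49 ÷ (12775/7416) = 51912/1825.
3³ = 27 falls short of 51912/1825 but 3⁴ = 81 reaches it, so n = 4.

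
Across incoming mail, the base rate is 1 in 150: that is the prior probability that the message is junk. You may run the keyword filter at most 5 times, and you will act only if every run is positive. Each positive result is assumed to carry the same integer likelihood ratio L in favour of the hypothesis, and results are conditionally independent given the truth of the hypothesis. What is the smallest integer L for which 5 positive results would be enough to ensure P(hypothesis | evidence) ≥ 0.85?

Prior odds = (1/150)/(149/150) = 1/149.
Target odds = 0.85/0.15 = 17/3.
Need L⁵ ≥ 17/3 ÷ (1/149) = 2533/3.
3⁵ = 243 < 2533/3 ≤ 1024 = 4⁵, so L = 4.

4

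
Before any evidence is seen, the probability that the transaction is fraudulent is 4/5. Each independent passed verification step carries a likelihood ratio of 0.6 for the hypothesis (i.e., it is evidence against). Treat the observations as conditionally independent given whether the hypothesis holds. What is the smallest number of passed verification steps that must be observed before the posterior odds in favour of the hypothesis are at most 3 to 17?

7

Prior odds: 0.8 ÷ 0.2 = 4.
Likelihood ratio per passed verification step = 0.6.
Target odds = 3/17.
Need 4 × 0.6ⁿ ≤ 3/17, i.e. 0.6ⁿ ≤ 3/68.
0.6⁶ = 729/15625 is still above 3/68 but 0.6⁷ = 2187/78125 is at or below it, so n = 7.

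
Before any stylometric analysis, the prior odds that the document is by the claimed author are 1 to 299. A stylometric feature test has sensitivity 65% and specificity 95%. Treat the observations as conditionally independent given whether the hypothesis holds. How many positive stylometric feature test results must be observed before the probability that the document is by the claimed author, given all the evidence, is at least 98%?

Prior odds = 1/299.
False-positive rate = 1 − 0.95 = 0.05; likelihood ratio of a positive = 0.65/0.05 = 13.
Target odds: 0.98 ÷ 0.02 = 49.
Need (1/299) × 13ⁿ ≥ 49, i.e. 13ⁿ ≥ 14651.
13³ = 2197 falls short of 14651 but 13⁴ = 28561 reaches it, so n = 4.

4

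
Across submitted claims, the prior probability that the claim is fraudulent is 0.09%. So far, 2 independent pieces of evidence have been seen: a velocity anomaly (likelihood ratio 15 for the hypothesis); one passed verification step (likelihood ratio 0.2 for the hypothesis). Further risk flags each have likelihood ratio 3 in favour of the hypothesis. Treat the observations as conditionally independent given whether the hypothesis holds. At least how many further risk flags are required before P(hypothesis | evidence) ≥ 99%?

10

Prior odds = 0.0009/0.9991 = 9/9991.
Combined Bayes factor of the evidence already in hand = 15 × 0.2 = 3.
Odds after that evidence = (9/9991) × 3 = 27/9991.
Target odds = 0.99/0.01 = 99.
Need 3ⁿ ≥ 99 ÷ (27/9991) = 109901/3.
3⁹ = 19683 falls short of 109901/3 but 3¹⁰ = 59049 reaches it, so n = 10.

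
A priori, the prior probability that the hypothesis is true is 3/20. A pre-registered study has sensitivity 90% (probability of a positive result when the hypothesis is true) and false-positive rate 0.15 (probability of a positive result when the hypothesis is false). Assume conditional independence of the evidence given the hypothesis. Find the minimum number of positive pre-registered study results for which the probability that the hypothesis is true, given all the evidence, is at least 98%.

4

Prior odds: 0.15 ÷ 0.85 = 3/17.
Likelihood ratio of a positive result = 0.9/0.15 = 6.
Target odds: 0.98 ÷ 0.02 = 49.
Require 6ⁿ ≥ 49 ÷ (3/17) = 833/3.
6³ = 216 falls short of 833/3 but 6⁴ = 1296 reaches it, so n = 4.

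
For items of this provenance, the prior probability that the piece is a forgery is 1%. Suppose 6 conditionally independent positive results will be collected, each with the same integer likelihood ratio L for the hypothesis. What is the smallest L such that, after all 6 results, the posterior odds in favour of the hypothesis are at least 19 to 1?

4

Prior odds = 0.01/0.99 = 1/99.
Target odds = 19.
Need L⁶ ≥ 19 ÷ (1/99) = 1881.
3⁶ = 729 < 1881 ≤ 4096 = 4⁶, so L = 4.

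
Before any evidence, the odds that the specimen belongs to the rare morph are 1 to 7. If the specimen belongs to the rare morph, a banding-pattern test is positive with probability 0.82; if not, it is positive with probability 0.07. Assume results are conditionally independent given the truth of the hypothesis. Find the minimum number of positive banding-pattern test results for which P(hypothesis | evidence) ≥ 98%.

Prior odds = 1/7.
Likelihood ratio of a positive = 0.82/0.07 = 82/7.
Target odds: 0.98 ÷ 0.02 = 49.
Need (1/7) × (82/7)ⁿ ≥ 49, i.e. (82/7)ⁿ ≥ 343.
(82/7)² = 6724/49 falls short of 343 but (82/7)³ = 551368/343 reaches it, so n = 3.

3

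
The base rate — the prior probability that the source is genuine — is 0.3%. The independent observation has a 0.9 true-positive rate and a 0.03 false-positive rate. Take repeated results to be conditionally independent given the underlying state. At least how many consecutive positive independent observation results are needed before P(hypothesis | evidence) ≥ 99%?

Prior odds: 0.003 ÷ 0.997 = 3/997.
Likelihood ratio of a positive result = 0.9/0.03 = 30.
Target odds: 0.99 ÷ 0.01 = 99.
Require 30ⁿ ≥ 99 ÷ (3/997) = 32901.
30³ = 27000 falls short of 32901 but 30⁴ = 810000 reaches it, so n = 4.

4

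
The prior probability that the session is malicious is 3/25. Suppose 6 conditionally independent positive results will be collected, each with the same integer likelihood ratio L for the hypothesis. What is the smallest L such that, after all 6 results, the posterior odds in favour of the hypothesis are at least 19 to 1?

3

Prior odds = 0.12/0.88 = 3/22.
Target odds = 19.
Need L⁶ ≥ 19 ÷ (3/22) = 418/3.
2⁶ = 64 < 418/3 ≤ 729 = 3⁶, so L = 3.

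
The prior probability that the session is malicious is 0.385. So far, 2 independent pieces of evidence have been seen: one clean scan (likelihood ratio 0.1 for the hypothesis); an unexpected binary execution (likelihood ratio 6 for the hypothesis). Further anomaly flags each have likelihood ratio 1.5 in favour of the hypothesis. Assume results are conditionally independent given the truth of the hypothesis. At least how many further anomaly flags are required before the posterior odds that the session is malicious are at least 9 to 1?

Prior odds = 0.385/0.615 = 77/123.
Combined Bayes factor of the evidence already in hand = 0.1 × 6 = 0.6.
Odds after that evidence = (77/123) × 0.6 = 77/205.
Target odds = 9.
Need 1.5ⁿ ≥ 9 ÷ (77/205) = 1845/77.
1.5⁷ = 17.0859375 falls short of 1845/77 but 1.5⁸ = 25.62890625 reaches it, so n = 8.

8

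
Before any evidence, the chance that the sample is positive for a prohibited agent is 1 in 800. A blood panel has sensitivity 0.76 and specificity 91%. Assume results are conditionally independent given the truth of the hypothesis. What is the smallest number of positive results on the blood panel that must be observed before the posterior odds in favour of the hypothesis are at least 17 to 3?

4

Prior odds = 0.00125/0.99875 = 1/799.
False-positive rate = 1 − 0.91 = 0.09; likelihood ratio of a positive = 0.76/0.09 = 76/9.
Target odds = 17/3.
Need (1/799) × (76/9)ⁿ ≥ 17/3, i.e. (76/9)ⁿ ≥ 13583/3.
(76/9)³ = 438976/729 falls short of 13583/3 but (76/9)⁴ = 33362176/6561 reaches it, so n = 4.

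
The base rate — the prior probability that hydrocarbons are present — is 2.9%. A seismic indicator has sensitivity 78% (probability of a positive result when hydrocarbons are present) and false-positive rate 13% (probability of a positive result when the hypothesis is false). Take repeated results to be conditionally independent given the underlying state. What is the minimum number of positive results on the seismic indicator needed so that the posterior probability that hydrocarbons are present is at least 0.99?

5

Prior odds: 0.029 ÷ 0.971 = 29/971.
Likelihood ratio of a positive result = 0.78/0.13 = 6.
Target odds: 0.99 ÷ 0.01 = 99.
Require 6ⁿ ≥ 99 ÷ (29/971) = 96129/29.
6⁴ = 1296 falls short of 96129/29 but 6⁵ = 7776 reaches it, so n = 5.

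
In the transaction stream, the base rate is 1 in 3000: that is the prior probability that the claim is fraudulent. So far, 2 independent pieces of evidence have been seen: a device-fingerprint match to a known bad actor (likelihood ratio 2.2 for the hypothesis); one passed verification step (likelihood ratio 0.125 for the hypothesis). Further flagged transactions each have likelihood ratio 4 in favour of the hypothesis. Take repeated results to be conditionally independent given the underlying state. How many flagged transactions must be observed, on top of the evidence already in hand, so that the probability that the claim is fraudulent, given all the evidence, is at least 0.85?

Prior odds = (1/3000)/(2999/3000) = 1/2999.
Combined Bayes factor of the evidence already in hand = 2.2 × 0.125 = 0.275.
Odds after that evidence = (1/2999) × 0.275 = 11/119960.
Target odds = 0.85/0.15 = 17/3.
Need 4ⁿ ≥ 17/3 ÷ (11/119960) = 2039320/33.
4⁷ = 16384 falls short of 2039320/33 but 4⁸ = 65536 reaches it, so n = 8.

8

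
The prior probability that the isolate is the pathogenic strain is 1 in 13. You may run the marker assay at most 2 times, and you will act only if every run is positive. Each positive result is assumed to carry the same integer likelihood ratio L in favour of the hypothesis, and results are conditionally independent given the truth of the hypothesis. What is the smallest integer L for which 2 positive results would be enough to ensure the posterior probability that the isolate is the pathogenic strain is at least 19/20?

16

Prior odds = (1/13)/(12/13) = 1/12.
Target odds = 0.95/0.05 = 19.
Need L² ≥ 19 ÷ (1/12) = 228.
15² = 225 < 228 ≤ 256 = 16², so L = 16.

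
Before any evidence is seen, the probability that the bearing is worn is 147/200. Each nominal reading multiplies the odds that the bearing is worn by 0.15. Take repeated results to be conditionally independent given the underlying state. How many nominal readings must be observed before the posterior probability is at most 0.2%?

Prior odds: 0.735 ÷ 0.265 = 147/53.
Likelihood ratio per nominal reading = 0.15.
Target odds: 0.002 ÷ 0.998 = 1/499.
Require 0.15ⁿ ≤ 1/499 ÷ (147/53) = 53/73353.
0.15³ = 0.003375 is still above 53/73353 but 0.15⁴ = 81/160000 is at or below it, so n = 4.

4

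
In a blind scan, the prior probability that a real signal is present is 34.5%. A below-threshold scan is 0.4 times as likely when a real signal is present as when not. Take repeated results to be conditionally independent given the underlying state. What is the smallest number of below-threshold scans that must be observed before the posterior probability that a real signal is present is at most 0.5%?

Prior odds: 0.345 ÷ 0.655 = 69/131.
Likelihood ratio per below-threshold scan = 0.4.
Target posterior odds = 0.005/0.995 = 1/199.
Need (69/131) × 0.4ⁿ ≤ 1/199, i.e. 0.4ⁿ ≤ 131/13731.
0.4⁵ = 0.01024 is still above 131/13731 but 0.4⁶ = 64/15625 is at or below it, so n = 6.

6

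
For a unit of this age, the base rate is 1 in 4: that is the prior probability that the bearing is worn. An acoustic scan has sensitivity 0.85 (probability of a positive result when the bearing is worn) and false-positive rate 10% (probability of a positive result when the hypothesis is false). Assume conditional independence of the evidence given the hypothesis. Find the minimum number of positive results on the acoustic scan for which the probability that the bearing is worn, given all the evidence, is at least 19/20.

Prior odds: 0.25 ÷ 0.75 = 1/3.
Likelihood ratio of a positive result = 0.85/0.1 = 8.5.
Target odds: 0.95 ÷ 0.05 = 19.
Require 8.5ⁿ ≥ 19 ÷ (1/3) = 57.
8.5¹ = 8.5 falls short of 57 but 8.5² = 72.25 reaches it, so n = 2.

2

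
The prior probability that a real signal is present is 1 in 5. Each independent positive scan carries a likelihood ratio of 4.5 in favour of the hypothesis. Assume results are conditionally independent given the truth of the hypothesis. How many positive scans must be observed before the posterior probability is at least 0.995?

5

Prior odds = 0.2/0.8 = 0.25.
Likelihood ratio per positive scan = 4.5.
Target odds: 0.995 ÷ 0.005 = 199.
Need 0.25 × 4.5ⁿ ≥ 199, i.e. 4.5ⁿ ≥ 796.
4.5⁴ = 410.0625 falls short of 796 but 4.5⁵ = 1845.28125 reaches it, so n = 5.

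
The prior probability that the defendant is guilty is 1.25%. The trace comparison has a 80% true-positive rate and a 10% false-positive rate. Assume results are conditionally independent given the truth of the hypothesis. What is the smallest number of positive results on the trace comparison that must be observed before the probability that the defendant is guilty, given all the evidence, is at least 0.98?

Prior odds: 0.0125 ÷ 0.9875 = 1/79.
Likelihood ratio of a positive result = 0.8/0.1 = 8.
Target posterior odds = 0.98/0.02 = 49.
Require 8ⁿ ≥ 49 ÷ (1/79) = 3871.
8³ = 512 falls short of 3871 but 8⁴ = 4096 reaches it, so n = 4.

4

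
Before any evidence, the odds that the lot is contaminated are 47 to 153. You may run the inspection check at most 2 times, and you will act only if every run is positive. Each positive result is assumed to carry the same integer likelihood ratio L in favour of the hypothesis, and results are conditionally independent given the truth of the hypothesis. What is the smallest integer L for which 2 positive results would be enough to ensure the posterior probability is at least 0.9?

6

Prior odds = 47/153.
Target odds = 0.9/0.1 = 9.
Need L² ≥ 9 ÷ (47/153) = 1377/47.
5² = 25 < 1377/47 ≤ 36 = 6², so L = 6.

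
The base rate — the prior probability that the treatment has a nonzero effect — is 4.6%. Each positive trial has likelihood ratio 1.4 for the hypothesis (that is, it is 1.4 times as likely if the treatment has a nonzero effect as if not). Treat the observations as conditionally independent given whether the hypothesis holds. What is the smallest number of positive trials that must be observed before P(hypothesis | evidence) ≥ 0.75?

13

Prior odds = 0.046/0.954 = 23/477.
Likelihood ratio per positive trial = 1.4.
Target posterior odds = 0.75/0.25 = 3.
Require 1.4ⁿ ≥ 3 ÷ (23/477) = 1431/23.
1.4¹² ≈56.6939 falls short of 1431/23 but 1.4¹³ ≈79.3715 reaches it, so n = 13.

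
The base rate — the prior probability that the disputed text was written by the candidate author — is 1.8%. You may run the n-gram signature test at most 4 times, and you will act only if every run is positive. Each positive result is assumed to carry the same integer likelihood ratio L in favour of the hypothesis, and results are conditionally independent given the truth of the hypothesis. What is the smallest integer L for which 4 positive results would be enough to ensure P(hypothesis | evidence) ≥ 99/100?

Prior odds = 0.018/0.982 = 9/491.
Target odds = 0.99/0.01 = 99.
Need L⁴ ≥ 99 ÷ (9/491) = 5401.
8⁴ = 4096 < 5401 ≤ 6561 = 9⁴, so L = 9.

9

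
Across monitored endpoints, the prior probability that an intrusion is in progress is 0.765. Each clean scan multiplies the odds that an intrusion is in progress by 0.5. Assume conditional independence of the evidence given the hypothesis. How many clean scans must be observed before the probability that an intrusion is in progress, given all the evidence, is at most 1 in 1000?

Prior odds: 0.765 ÷ 0.235 = 153/47.
Likelihood ratio per clean scan = 0.5.
Target odds: 0.001 ÷ 0.999 = 1/999.
Need (153/47) × 0.5ⁿ ≤ 1/999, i.e. 0.5ⁿ ≤ 47/152847.
0.5¹¹ = 1/2048 is still above 47/152847 but 0.5¹² = 1/4096 is at or below it, so n = 12.

12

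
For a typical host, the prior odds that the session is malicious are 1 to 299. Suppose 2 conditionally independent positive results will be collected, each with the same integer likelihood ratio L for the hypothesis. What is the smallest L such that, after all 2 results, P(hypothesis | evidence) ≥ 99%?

Prior odds = 1/299.
Target odds = 0.99/0.01 = 99.
Need L² ≥ 99 ÷ (1/299) = 29601.
172² = 29584 < 29601 ≤ 29929 = 173², so L = 173.

173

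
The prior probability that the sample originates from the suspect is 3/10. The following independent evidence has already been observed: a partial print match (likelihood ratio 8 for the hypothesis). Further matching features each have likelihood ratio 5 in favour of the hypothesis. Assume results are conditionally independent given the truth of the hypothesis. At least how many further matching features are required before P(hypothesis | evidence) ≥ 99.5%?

3

Prior odds = 0.3/0.7 = 3/7.
Bayes factor of the evidence already in hand = 8.
Odds after that evidence = (3/7) × 8 = 24/7.
Target odds = 0.995/0.005 = 199.
Need 5ⁿ ≥ 199 ÷ (24/7) = 1393/24.
5² = 25 falls short of 1393/24 but 5³ = 125 reaches it, so n = 3.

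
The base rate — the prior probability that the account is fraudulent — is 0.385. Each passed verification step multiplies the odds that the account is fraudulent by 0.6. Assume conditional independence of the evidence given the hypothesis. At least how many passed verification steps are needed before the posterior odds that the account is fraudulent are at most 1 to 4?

2

Prior odds = 0.385/0.615 = 77/123.
Likelihood ratio per passed verification step = 0.6.
Target odds = 0.25.
Need (77/123) × 0.6ⁿ ≤ 0.25, i.e. 0.6ⁿ ≤ 123/308.
0.6¹ = 0.6 is still above 123/308 but 0.6² = 0.36 is at or below it, so n = 2.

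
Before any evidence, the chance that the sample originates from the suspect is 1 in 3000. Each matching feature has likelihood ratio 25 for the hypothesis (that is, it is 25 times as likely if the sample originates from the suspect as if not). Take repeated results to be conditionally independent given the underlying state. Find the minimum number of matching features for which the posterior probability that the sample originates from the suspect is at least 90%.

Prior odds = (1/3000)/(2999/3000) = 1/2999.
Likelihood ratio per matching feature = 25.
Target posterior odds = 0.9/0.1 = 9.
Require 25ⁿ ≥ 9 ÷ (1/2999) = 26991.
25³ = 15625 falls short of 26991 but 25⁴ = 390625 reaches it, so n = 4.

4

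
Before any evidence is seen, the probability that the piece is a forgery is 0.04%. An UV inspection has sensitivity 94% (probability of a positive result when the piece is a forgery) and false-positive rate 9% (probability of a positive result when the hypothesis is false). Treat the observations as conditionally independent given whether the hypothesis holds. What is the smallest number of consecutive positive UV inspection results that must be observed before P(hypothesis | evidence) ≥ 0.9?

5

Prior odds: 0.0004 ÷ 0.9996 = 1/2499.
Likelihood ratio of a positive result = 0.94/0.09 = 94/9.
Target posterior odds = 0.9/0.1 = 9.
Need (1/2499) × (94/9)ⁿ ≥ 9, i.e. (94/9)ⁿ ≥ 22491.
(94/9)⁴ = 78074896/6561 falls short of 22491 but (94/9)⁵ ≈124287 reaches it, so n = 5.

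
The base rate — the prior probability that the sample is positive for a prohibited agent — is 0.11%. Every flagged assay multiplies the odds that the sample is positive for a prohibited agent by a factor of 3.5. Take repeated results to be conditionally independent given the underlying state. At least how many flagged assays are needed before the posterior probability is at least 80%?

7

Prior odds = 0.0011/0.9989 = 11/9989.
Likelihood ratio per flagged assay = 3.5.
Target posterior odds = 0.8/0.2 = 4.
Require 3.5ⁿ ≥ 4 ÷ (11/9989) = 39956/11.
3.5⁶ = 1838.265625 falls short of 39956/11 but 3.5⁷ = 823543/128 reaches it, so n = 7.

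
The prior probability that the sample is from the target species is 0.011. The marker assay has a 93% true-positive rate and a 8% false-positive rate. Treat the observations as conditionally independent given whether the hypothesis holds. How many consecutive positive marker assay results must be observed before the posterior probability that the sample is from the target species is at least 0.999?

5

Prior odds = 0.011/0.989 = 11/989.
Likelihood ratio of a positive result = 0.93/0.08 = 11.625.
Target odds: 0.999 ÷ 0.001 = 999.
Require 11.625ⁿ ≥ 999 ÷ (11/989) = 988011/11.
11.625⁴ = 74805201/4096 falls short of 988011/11 but 11.625⁵ ≈212307 reaches it, so n = 5.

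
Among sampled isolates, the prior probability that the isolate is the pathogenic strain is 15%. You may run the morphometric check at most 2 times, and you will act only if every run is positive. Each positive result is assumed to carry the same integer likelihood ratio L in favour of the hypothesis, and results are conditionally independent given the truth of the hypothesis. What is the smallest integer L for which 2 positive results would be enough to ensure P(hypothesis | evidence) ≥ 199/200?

34

Prior odds = 0.15/0.85 = 3/17.
Target odds = 0.995/0.005 = 199.
Need L² ≥ 199 ÷ (3/17) = 3383/3.
33² = 1089 < 3383/3 ≤ 1156 = 34², so L = 34.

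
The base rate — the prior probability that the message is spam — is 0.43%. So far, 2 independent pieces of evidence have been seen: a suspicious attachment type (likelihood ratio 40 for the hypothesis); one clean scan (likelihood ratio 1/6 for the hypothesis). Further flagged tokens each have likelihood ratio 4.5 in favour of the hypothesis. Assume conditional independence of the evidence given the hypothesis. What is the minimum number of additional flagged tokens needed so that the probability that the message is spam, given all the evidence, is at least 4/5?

Prior odds = 0.0043/0.9957 = 43/9957.
Combined Bayes factor of the evidence already in hand = 40 × (1/6) = 20/3.
Odds after that evidence = (43/9957) × 20/3 = 860/29871.
Target odds = 0.8/0.2 = 4.
Need 4.5ⁿ ≥ 4 ÷ (860/29871) = 29871/215.
4.5³ = 91.125 falls short of 29871/215 but 4.5⁴ = 410.0625 reaches it, so n = 4.

4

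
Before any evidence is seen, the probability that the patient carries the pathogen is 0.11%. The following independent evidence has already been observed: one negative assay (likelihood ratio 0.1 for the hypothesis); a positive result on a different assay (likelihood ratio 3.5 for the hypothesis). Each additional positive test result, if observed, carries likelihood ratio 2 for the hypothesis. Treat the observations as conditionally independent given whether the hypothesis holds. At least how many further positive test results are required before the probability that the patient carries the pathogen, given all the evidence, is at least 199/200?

19

Prior odds = 0.0011/0.9989 = 11/9989.
Combined Bayes factor of the evidence already in hand = 0.1 × 3.5 = 0.35.
Odds after that evidence = (11/9989) × 0.35 = 11/28540.
Target odds = 0.995/0.005 = 199.
Need 2ⁿ ≥ 199 ÷ (11/28540) = 5679460/11.
2¹⁸ = 262144 falls short of 5679460/11 but 2¹⁹ = 524288 reaches it, so n = 19.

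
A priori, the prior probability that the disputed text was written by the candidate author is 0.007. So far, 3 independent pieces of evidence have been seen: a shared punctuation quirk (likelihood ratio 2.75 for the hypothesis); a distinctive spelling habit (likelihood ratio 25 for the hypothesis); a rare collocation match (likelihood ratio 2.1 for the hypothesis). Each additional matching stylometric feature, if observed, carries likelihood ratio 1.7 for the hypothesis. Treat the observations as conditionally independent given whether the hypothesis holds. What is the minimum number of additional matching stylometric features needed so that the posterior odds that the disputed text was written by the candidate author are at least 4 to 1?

Prior odds = 0.007/0.993 = 7/993.
Combined Bayes factor of the evidence already in hand = 2.75 × 25 × 2.1 = 144.375.
Odds after that evidence = (7/993) × 144.375 = 2695/2648.
Target odds = 4.
Need 1.7ⁿ ≥ 4 ÷ (2695/2648) = 10592/2695.
1.7² = 2.89 falls short of 10592/2695 but 1.7³ = 4.913 reaches it, so n = 3.

3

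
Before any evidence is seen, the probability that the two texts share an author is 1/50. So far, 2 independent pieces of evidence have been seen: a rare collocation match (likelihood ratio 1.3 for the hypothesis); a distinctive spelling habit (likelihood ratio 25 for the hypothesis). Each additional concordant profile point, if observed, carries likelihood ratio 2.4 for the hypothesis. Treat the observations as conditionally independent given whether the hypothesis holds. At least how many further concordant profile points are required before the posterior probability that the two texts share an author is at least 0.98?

5

Prior odds = 0.02/0.98 = 1/49.
Combined Bayes factor of the evidence already in hand = 1.3 × 25 = 32.5.
Odds after that evidence = (1/49) × 32.5 = 65/98.
Target odds = 0.98/0.02 = 49.
Need 2.4ⁿ ≥ 49 ÷ (65/98) = 4802/65.
2.4⁴ = 33.1776 falls short of 4802/65 but 2.4⁵ = 79.62624 reaches it, so n = 5.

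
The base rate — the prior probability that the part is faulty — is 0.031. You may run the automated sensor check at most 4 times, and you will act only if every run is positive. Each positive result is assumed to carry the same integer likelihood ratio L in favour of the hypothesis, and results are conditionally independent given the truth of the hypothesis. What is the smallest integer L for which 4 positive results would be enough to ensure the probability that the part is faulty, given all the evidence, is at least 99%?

Prior odds = 0.031/0.969 = 31/969.
Target odds = 0.99/0.01 = 99.
Need L⁴ ≥ 99 ÷ (31/969) = 95931/31.
7⁴ = 2401 < 95931/31 ≤ 4096 = 8⁴, so L = 8.

8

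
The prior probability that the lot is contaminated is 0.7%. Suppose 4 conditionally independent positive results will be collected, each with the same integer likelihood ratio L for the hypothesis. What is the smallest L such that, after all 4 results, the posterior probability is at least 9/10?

Prior odds = 0.007/0.993 = 7/993.
Target odds = 0.9/0.1 = 9.
Need L⁴ ≥ 9 ÷ (7/993) = 8937/7.
5⁴ = 625 < 8937/7 ≤ 1296 = 6⁴, so L = 6.

6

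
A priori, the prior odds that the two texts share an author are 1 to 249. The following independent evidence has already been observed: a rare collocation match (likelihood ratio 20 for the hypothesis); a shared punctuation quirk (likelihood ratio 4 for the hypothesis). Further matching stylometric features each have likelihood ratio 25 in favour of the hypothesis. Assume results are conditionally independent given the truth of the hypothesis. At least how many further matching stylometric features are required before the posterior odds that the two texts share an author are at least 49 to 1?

2

Prior odds = 1/249.
Combined Bayes factor of the evidence already in hand = 20 × 4 = 80.
Odds after that evidence = (1/249) × 80 = 80/249.
Target odds = 49.
Need 25ⁿ ≥ 49 ÷ (80/249) = 152.5125.
25¹ = 25 falls short of 152.5125 but 25² = 625 reaches it, so n = 2.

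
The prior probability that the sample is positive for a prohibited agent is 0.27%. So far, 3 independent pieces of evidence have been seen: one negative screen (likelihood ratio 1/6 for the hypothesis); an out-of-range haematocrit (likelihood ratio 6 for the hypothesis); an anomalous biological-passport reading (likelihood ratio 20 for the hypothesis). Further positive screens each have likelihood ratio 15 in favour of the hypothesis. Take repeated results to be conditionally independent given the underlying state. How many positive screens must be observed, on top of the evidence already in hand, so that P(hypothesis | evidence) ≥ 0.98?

Prior odds = 0.0027/0.9973 = 27/9973.
Combined Bayes factor of the evidence already in hand = (1/6) × 6 × 20 = 20.
Odds after that evidence = (27/9973) × 20 = 540/9973.
Target odds = 0.98/0.02 = 49.
Need 15ⁿ ≥ 49 ÷ (540/9973) = 488677/540.
15² = 225 falls short of 488677/540 but 15³ = 3375 reaches it, so n = 3.

3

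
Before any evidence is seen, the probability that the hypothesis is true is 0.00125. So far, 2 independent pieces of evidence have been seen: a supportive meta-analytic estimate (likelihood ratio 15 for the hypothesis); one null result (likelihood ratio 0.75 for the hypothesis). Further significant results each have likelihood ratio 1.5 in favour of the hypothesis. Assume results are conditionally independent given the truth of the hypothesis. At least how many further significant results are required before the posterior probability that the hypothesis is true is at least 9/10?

16

Prior odds = 0.00125/0.99875 = 1/799.
Combined Bayes factor of the evidence already in hand = 15 × 0.75 = 11.25.
Odds after that evidence = (1/799) × 11.25 = 45/3196.
Target odds = 0.9/0.1 = 9.
Need 1.5ⁿ ≥ 9 ÷ (45/3196) = 639.2.
1.5¹⁵ = 14348907/32768 falls short of 639.2 but 1.5¹⁶ = 43046721/65536 reaches it, so n = 16.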